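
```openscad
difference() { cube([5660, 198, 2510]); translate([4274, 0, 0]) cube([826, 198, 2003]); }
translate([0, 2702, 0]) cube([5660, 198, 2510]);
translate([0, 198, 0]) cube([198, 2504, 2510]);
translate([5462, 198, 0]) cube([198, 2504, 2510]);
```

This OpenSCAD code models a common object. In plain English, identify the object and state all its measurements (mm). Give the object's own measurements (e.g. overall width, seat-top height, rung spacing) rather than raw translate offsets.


A single room: four walls, each 2510 mm tall and 198 mm thick, enclosing an outside footprint 5660×2900 mm (x × y), no floor or roof. The front and back walls (−y and +y sides) run the full x-width; the side walls fit between their inner faces. A door opening 826 mm wide and 2003 mm tall is cut through the front wall from the floor up, its −x edge 4274 mm from the wall's −x end.


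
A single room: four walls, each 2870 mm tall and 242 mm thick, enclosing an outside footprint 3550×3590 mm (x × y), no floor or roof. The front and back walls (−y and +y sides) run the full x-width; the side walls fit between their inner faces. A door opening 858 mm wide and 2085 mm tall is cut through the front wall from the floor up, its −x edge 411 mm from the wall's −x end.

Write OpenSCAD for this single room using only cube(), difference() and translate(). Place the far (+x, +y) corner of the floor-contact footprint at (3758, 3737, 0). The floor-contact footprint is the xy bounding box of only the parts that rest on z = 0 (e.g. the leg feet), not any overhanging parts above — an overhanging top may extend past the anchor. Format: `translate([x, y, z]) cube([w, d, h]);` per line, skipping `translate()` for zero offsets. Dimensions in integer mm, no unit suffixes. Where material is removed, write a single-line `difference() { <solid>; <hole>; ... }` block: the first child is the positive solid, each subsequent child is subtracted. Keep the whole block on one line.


difference() { translate([208, 147, 0]) cube([3550, 242, 2870]); translate([619, 147, 0]) cube([858, 242, 2085]); }
translate([208, 3495, 0]) cube([3550, 242, 2870]);
translate([208, 389, 0]) cube([242, 3106, 2870]);
translate([3516, 389, 0]) cube([242, 3106, 2870]);


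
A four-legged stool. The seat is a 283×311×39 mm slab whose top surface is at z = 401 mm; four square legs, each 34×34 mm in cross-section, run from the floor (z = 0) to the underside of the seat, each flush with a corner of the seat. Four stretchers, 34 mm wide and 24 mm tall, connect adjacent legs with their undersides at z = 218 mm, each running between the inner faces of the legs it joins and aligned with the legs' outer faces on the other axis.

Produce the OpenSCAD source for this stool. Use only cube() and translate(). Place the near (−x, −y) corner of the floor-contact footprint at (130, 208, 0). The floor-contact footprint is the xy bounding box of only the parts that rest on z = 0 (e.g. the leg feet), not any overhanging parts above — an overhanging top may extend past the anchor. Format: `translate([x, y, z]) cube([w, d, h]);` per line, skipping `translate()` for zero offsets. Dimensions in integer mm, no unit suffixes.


translate([130, 208, 362]) cube([283, 311, 39]);
translate([130, 208, 0]) cube([34, 34, 362]);
translate([379, 208, 0]) cube([34, 34, 362]);
translate([130, 485, 0]) cube([34, 34, 362]);
translate([379, 485, 0]) cube([34, 34, 362]);
translate([164, 208, 218]) cube([215, 34, 24]);
translate([164, 485, 218]) cube([215, 34, 24]);
translate([130, 242, 218]) cube([34, 243, 24]);
translate([379, 242, 218]) cube([34, 243, 24]);


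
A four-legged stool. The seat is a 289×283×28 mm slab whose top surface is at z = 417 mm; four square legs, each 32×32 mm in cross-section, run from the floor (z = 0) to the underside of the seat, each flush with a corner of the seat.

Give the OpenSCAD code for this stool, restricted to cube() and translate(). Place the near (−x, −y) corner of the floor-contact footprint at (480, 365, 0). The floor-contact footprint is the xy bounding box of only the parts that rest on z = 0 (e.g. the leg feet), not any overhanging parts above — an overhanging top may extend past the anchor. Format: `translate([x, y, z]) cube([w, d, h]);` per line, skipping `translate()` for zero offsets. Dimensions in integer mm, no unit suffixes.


translate([480, 365, 389]) cube([289, 283, 28]);
translate([480, 365, 0]) cube([32, 32, 389]);
translate([737, 365, 0]) cube([32, 32, 389]);
translate([480, 616, 0]) cube([32, 32, 389]);
translate([737, 616, 0]) cube([32, 32, 389]);


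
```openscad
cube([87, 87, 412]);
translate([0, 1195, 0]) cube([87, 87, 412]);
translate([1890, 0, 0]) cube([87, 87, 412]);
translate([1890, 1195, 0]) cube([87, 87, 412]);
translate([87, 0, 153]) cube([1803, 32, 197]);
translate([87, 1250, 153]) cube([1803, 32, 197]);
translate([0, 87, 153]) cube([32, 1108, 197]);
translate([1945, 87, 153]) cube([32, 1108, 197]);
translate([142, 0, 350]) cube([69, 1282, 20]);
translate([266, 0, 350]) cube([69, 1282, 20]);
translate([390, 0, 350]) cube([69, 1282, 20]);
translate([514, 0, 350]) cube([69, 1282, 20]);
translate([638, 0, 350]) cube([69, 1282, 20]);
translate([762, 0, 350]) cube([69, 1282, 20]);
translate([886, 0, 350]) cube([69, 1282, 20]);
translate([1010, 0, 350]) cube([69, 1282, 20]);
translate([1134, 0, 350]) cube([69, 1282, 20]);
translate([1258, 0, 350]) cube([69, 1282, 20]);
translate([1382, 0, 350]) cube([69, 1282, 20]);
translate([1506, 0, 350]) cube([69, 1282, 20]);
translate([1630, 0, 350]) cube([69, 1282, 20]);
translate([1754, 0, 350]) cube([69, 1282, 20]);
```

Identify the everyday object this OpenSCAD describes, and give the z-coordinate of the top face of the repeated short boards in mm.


A bed frame. The slat-top height is 370 mm.

Four posts, four rails, and a row of slats — a bed frame. Slats sit on the rails at z = 153 + 197 = 350; with slat thickness 20, the top is 370 mm.


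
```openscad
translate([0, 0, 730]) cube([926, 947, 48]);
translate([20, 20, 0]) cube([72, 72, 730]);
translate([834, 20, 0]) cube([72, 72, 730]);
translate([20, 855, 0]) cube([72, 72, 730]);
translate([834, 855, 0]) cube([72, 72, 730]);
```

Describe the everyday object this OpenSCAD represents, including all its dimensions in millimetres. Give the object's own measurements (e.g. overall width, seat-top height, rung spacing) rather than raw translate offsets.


A rectangular dining table. The top is 926×947×48 mm with its upper surface at z = 778 mm. It stands on four 72×72 mm square legs, each inset 20 mm from the nearest pair of top edges, running from the floor to the underside of the top.


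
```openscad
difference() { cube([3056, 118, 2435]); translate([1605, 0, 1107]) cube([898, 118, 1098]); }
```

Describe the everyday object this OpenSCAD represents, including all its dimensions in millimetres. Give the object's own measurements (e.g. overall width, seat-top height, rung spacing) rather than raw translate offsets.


A wall 3056 mm long (x), 118 mm thick (y), 2435 mm tall, with a rectangular window opening cut through it. The opening is 898 mm wide and 1098 mm tall; its sill is at z = 1107 mm and its near (−x) edge is 1605 mm from the wall's −x end. The opening passes through the full wall thickness.


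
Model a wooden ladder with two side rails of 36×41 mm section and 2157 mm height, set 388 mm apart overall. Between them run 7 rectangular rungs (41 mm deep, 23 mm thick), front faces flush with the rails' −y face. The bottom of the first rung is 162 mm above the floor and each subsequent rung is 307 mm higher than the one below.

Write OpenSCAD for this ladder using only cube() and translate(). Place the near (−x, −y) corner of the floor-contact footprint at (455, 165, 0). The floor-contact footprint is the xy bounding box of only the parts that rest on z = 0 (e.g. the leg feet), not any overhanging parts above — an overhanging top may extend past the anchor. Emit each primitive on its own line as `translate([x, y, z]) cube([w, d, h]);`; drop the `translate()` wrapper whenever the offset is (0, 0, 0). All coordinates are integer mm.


translate([455, 165, 0]) cube([36, 41, 2157]);
translate([807, 165, 0]) cube([36, 41, 2157]);
translate([491, 165, 162]) cube([316, 41, 23]);
translate([491, 165, 469]) cube([316, 41, 23]);
translate([491, 165, 776]) cube([316, 41, 23]);
translate([491, 165, 1083]) cube([316, 41, 23]);
translate([491, 165, 1390]) cube([316, 41, 23]);
translate([491, 165, 1697]) cube([316, 41, 23]);
translate([491, 165, 2004]) cube([316, 41, 23]);


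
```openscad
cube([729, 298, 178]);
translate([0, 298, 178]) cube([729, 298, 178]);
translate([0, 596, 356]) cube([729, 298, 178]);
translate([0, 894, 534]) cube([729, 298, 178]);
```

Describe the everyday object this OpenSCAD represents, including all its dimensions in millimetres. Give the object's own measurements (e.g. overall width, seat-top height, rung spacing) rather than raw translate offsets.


A straight staircase of 4 solid steps. Each step is 729 mm wide (x), 298 mm deep (y, the going) and 178 mm tall (the rise). The first step rests on the floor; each subsequent step sits one going further in +y and one rise higher in +z, directly behind and above the previous step with no overlap.


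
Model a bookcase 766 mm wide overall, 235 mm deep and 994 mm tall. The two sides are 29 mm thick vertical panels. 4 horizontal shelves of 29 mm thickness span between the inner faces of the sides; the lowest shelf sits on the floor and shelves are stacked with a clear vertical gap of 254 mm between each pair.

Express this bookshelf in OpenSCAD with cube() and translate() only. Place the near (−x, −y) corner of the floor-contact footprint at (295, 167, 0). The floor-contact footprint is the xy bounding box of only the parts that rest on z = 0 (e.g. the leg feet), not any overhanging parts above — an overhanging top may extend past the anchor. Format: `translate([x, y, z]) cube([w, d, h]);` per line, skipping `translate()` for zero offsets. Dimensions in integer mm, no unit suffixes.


translate([295, 167, 0]) cube([29, 235, 994]);
translate([1032, 167, 0]) cube([29, 235, 994]);
translate([324, 167, 0]) cube([708, 235, 29]);
translate([324, 167, 283]) cube([708, 235, 29]);
translate([324, 167, 566]) cube([708, 235, 29]);
translate([324, 167, 849]) cube([708, 235, 29]);


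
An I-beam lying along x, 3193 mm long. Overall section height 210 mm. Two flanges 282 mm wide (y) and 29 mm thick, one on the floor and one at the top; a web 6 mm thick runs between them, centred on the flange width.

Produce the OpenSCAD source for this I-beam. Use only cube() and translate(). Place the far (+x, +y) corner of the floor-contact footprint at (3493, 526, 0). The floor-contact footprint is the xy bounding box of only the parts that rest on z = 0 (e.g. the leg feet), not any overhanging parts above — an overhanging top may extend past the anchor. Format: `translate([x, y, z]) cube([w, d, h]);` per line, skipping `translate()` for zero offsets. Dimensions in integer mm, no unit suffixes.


translate([300, 244, 0]) cube([3193, 282, 29]);
translate([300, 382, 29]) cube([3193, 6, 152]);
translate([300, 244, 181]) cube([3193, 282, 29]);


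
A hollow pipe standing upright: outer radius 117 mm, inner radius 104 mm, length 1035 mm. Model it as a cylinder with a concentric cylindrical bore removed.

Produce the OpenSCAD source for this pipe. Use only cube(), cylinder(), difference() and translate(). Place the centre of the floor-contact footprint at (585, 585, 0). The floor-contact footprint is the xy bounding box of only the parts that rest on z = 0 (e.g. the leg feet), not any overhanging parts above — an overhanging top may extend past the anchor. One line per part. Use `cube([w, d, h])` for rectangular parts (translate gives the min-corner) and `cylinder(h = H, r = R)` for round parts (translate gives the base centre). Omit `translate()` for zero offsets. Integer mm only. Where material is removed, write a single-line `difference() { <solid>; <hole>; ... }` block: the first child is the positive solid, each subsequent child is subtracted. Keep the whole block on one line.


difference() { translate([585, 585, 0]) cylinder(h = 1035, r = 117); translate([585, 585, 0]) cylinder(h = 1035, r = 104); }


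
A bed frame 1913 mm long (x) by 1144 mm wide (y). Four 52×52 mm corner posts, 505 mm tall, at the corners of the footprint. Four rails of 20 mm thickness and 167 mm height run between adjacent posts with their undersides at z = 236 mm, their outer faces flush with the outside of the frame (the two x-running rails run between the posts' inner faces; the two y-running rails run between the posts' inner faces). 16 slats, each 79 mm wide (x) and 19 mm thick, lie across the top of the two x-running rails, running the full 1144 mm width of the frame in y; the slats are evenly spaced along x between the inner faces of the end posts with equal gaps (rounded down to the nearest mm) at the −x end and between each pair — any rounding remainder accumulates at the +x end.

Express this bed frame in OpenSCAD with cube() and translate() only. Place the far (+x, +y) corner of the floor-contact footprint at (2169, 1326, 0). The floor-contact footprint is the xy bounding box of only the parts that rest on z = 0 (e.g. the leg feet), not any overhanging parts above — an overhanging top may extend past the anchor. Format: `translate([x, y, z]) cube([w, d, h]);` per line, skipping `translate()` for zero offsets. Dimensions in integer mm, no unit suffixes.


// slat z = rail_z + rail_h = 236 + 167 = 403
// slat gap = ⌊(1809 − 16·79) / 17⌋ = 32
translate([256, 182, 0]) cube([52, 52, 505]);
translate([256, 1274, 0]) cube([52, 52, 505]);
translate([2117, 182, 0]) cube([52, 52, 505]);
translate([2117, 1274, 0]) cube([52, 52, 505]);
translate([308, 182, 236]) cube([1809, 20, 167]);
translate([308, 1306, 236]) cube([1809, 20, 167]);
translate([256, 234, 236]) cube([20, 1040, 167]);
translate([2149, 234, 236]) cube([20, 1040, 167]);
translate([340, 182, 403]) cube([79, 1144, 19]);
translate([451, 182, 403]) cube([79, 1144, 19]);
translate([562, 182, 403]) cube([79, 1144, 19]);
translate([673, 182, 403]) cube([79, 1144, 19]);
translate([784, 182, 403]) cube([79, 1144, 19]);
translate([895, 182, 403]) cube([79, 1144, 19]);
translate([1006, 182, 403]) cube([79, 1144, 19]);
translate([1117, 182, 403]) cube([79, 1144, 19]);
translate([1228, 182, 403]) cube([79, 1144, 19]);
translate([1339, 182, 403]) cube([79, 1144, 19]);
translate([1450, 182, 403]) cube([79, 1144, 19]);
translate([1561, 182, 403]) cube([79, 1144, 19]);
translate([1672, 182, 403]) cube([79, 1144, 19]);
translate([1783, 182, 403]) cube([79, 1144, 19]);
translate([1894, 182, 403]) cube([79, 1144, 19]);
translate([2005, 182, 403]) cube([79, 1144, 19]);


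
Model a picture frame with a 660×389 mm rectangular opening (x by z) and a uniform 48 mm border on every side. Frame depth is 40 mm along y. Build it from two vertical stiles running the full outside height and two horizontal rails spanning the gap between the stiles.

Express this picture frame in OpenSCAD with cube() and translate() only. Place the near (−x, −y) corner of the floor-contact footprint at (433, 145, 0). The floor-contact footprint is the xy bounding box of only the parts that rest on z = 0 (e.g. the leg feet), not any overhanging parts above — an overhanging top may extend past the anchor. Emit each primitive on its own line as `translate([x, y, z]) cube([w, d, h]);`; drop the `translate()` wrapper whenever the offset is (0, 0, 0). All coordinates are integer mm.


translate([433, 145, 0]) cube([48, 40, 485]);
translate([1141, 145, 0]) cube([48, 40, 485]);
translate([481, 145, 0]) cube([660, 40, 48]);
translate([481, 145, 437]) cube([660, 40, 48]);


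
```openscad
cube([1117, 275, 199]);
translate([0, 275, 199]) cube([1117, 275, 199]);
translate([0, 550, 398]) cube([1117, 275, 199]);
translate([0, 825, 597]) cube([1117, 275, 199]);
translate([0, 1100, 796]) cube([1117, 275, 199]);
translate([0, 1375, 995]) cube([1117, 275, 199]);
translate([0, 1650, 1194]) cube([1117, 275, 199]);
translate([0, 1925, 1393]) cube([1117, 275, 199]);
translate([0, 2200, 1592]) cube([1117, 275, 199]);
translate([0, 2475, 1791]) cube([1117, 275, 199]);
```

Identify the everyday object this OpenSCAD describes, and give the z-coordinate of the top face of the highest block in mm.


A staircase. The total rise is 1990 mm.

10 identical blocks, each offset up and back from the previous — a staircase. Each step is 199 mm tall and there are 10 of them, so the total rise is 10 × 199 = 1990 mm.


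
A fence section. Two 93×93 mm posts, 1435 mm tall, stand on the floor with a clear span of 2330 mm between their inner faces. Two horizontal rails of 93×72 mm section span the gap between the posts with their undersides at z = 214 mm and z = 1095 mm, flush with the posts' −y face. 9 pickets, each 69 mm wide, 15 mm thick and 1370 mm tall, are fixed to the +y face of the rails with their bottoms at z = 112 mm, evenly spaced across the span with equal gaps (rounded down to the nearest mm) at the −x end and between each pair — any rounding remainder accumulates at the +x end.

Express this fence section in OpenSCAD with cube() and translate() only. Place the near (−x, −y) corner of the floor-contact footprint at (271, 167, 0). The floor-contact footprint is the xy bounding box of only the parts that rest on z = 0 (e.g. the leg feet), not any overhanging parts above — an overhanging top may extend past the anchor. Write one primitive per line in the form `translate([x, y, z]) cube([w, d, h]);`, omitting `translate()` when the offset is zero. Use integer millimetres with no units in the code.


translate([271, 167, 0]) cube([93, 93, 1435]);
translate([2694, 167, 0]) cube([93, 93, 1435]);
translate([364, 167, 214]) cube([2330, 93, 72]);
translate([364, 167, 1095]) cube([2330, 93, 72]);
translate([534, 260, 112]) cube([69, 15, 1370]);
translate([773, 260, 112]) cube([69, 15, 1370]);
translate([1012, 260, 112]) cube([69, 15, 1370]);
translate([1251, 260, 112]) cube([69, 15, 1370]);
translate([1490, 260, 112]) cube([69, 15, 1370]);
translate([1729, 260, 112]) cube([69, 15, 1370]);
translate([1968, 260, 112]) cube([69, 15, 1370]);
translate([2207, 260, 112]) cube([69, 15, 1370]);
translate([2446, 260, 112]) cube([69, 15, 1370]);


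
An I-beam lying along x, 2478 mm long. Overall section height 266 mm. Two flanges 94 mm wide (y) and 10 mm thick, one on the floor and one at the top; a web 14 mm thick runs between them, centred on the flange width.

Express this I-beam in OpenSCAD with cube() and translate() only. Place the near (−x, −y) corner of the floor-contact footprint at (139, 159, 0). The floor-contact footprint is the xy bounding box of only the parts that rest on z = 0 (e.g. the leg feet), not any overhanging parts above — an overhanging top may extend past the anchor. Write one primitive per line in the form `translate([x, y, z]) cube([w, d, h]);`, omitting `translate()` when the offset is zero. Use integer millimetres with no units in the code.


translate([139, 159, 0]) cube([2478, 94, 10]);
translate([139, 199, 10]) cube([2478, 14, 246]);
translate([139, 159, 256]) cube([2478, 94, 10]);


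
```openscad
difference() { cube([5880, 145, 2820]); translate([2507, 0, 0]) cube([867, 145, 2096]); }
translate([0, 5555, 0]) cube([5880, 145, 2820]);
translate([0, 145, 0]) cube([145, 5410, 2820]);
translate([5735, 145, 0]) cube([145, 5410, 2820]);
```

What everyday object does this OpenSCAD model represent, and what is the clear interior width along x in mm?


A single room. The interior width is 5590 mm.

Four walls enclosing a rectangle with a door in the front wall — a room. Outside width 5880 minus two 145 mm walls gives 5590 mm.


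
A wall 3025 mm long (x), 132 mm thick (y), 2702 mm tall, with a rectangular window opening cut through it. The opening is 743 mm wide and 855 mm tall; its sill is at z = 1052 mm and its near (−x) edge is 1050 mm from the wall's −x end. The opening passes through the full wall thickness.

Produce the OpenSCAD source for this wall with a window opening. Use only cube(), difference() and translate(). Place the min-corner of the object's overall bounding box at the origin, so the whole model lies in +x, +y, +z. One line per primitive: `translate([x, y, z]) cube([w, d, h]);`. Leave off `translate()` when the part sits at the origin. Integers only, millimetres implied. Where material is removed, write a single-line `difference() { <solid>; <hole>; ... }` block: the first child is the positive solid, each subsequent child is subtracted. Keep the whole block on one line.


difference() { cube([3025, 132, 2702]); translate([1050, 0, 1052]) cube([743, 132, 855]); }


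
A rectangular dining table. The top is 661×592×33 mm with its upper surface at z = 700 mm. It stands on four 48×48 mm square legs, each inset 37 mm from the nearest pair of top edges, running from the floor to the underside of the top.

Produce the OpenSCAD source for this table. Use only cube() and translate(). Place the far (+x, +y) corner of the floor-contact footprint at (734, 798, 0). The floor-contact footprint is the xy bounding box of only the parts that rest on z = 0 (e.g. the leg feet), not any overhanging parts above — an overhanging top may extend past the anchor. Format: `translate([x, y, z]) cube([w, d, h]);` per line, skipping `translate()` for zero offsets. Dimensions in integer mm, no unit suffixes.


translate([110, 243, 667]) cube([661, 592, 33]);
translate([147, 280, 0]) cube([48, 48, 667]);
translate([686, 280, 0]) cube([48, 48, 667]);
translate([147, 750, 0]) cube([48, 48, 667]);
translate([686, 750, 0]) cube([48, 48, 667]);


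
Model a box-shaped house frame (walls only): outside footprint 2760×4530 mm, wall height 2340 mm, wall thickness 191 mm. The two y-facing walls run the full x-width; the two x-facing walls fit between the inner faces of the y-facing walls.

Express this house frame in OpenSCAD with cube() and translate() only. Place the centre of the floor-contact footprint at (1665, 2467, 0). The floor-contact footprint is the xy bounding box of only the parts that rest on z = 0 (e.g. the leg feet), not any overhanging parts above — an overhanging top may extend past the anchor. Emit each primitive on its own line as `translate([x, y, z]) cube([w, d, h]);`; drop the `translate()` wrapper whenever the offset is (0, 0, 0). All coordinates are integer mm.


translate([285, 202, 0]) cube([2760, 191, 2340]);
translate([285, 4541, 0]) cube([2760, 191, 2340]);
translate([285, 393, 0]) cube([191, 4148, 2340]);
translate([2854, 393, 0]) cube([191, 4148, 2340]);


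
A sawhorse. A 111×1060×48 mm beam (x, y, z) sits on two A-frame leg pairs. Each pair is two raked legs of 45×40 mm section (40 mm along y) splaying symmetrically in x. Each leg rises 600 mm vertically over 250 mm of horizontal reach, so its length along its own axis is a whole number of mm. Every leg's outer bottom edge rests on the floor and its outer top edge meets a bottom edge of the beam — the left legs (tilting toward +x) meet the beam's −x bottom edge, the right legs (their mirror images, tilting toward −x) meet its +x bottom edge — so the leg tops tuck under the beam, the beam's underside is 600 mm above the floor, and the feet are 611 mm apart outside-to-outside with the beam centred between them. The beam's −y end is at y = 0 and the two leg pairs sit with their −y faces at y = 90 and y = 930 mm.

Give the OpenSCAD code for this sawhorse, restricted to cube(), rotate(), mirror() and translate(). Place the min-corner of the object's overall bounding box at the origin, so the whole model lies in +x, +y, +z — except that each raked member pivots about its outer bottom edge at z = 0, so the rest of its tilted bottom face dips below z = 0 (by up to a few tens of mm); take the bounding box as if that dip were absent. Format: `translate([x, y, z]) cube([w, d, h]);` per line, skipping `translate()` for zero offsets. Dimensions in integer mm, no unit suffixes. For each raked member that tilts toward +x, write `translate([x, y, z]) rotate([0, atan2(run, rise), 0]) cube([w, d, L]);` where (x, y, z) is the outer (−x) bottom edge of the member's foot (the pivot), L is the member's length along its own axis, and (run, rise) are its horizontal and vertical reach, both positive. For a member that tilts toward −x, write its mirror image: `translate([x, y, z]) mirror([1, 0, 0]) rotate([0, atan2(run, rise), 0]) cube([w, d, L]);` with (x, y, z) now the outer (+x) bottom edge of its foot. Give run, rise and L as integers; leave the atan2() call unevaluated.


// leg length = √(250² + 600²) = 650
// right-leg outer foot x = 2·250 + 111 = 611
// beam min-corner = (250, 0, 600)
translate([250, 0, 600]) cube([111, 1060, 48]);
translate([0, 90, 0]) rotate([0, atan2(250, 600), 0]) cube([45, 40, 650]);
translate([611, 90, 0]) mirror([1, 0, 0]) rotate([0, atan2(250, 600), 0]) cube([45, 40, 650]);
translate([0, 930, 0]) rotate([0, atan2(250, 600), 0]) cube([45, 40, 650]);
translate([611, 930, 0]) mirror([1, 0, 0]) rotate([0, atan2(250, 600), 0]) cube([45, 40, 650]);


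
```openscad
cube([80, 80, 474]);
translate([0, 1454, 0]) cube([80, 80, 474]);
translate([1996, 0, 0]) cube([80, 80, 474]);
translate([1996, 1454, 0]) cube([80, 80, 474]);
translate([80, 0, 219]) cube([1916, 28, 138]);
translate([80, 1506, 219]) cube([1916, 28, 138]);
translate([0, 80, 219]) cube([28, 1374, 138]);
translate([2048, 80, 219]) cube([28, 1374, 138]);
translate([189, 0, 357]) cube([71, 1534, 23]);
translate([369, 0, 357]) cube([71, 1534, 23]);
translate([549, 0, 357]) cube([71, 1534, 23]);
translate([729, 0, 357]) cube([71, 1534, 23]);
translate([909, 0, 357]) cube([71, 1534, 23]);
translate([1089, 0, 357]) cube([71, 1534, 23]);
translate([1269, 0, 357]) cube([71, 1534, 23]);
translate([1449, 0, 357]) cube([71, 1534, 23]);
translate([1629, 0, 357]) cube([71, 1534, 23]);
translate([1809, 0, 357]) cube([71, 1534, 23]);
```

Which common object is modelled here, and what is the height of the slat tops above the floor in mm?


A bed frame. The slat-top height is 380 mm.

Four posts, four rails, and a row of slats — a bed frame. Slats sit on the rails at z = 219 + 138 = 357; with slat thickness 23, the top is 380 mm.


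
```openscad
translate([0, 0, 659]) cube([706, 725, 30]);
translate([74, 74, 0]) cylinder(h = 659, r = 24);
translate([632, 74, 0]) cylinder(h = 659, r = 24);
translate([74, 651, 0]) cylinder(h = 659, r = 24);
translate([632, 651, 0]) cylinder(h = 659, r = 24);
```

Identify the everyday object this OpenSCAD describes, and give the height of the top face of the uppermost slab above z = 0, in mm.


A table. The table height is 689 mm.

A 706×725×30 slab sits at z = 659 on four Ø48 mm round legs — a table. The top surface is at 659 + 30 = 689 mm.


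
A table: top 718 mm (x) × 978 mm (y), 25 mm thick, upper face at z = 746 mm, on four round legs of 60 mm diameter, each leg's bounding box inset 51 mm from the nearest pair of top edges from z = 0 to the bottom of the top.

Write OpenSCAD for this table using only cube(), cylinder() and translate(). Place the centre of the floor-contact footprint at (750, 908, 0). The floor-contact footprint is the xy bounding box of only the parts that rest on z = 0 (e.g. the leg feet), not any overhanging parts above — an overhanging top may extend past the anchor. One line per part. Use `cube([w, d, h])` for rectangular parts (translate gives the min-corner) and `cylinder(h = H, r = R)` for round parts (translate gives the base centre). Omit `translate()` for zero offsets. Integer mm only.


translate([391, 419, 721]) cube([718, 978, 25]);
translate([472, 500, 0]) cylinder(h = 721, r = 30);
translate([1028, 500, 0]) cylinder(h = 721, r = 30);
translate([472, 1316, 0]) cylinder(h = 721, r = 30);
translate([1028, 1316, 0]) cylinder(h = 721, r = 30);


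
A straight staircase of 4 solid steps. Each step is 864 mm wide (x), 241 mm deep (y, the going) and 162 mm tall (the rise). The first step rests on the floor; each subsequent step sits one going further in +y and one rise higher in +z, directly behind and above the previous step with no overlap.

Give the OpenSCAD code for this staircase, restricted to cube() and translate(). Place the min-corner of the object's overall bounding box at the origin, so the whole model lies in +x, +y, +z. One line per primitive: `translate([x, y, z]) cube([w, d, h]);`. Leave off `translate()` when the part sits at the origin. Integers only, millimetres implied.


cube([864, 241, 162]);
translate([0, 241, 162]) cube([864, 241, 162]);
translate([0, 482, 324]) cube([864, 241, 162]);
translate([0, 723, 486]) cube([864, 241, 162]);


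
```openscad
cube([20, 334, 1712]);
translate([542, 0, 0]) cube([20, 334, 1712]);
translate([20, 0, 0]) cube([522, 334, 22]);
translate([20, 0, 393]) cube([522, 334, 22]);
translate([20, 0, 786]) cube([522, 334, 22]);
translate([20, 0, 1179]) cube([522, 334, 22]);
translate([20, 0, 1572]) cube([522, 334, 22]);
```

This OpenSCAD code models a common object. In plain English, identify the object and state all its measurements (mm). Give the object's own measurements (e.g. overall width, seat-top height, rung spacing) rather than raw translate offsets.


An open bookshelf. Two side panels, each 20 mm thick, 334 mm deep and 1712 mm tall, stand 562 mm apart (outside-to-outside). Between them sit 5 shelves, each 22 mm thick and 334 mm deep, spanning the full gap between the sides. The bottom shelf rests on the floor (its underside at z = 0) and the clear gap between one shelf's top and the next shelf's underside is 371 mm.


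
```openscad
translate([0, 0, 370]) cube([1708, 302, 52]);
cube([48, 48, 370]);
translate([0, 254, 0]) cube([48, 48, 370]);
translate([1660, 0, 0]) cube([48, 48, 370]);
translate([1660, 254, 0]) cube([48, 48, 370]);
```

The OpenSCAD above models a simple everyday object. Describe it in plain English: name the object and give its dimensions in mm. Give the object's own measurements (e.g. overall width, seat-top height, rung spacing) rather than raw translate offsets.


A bench: a 1708×302 mm seat slab, 52 mm thick, top at z = 422 mm, on four 48×48 mm square legs flush with the seat corners and standing on z = 0.


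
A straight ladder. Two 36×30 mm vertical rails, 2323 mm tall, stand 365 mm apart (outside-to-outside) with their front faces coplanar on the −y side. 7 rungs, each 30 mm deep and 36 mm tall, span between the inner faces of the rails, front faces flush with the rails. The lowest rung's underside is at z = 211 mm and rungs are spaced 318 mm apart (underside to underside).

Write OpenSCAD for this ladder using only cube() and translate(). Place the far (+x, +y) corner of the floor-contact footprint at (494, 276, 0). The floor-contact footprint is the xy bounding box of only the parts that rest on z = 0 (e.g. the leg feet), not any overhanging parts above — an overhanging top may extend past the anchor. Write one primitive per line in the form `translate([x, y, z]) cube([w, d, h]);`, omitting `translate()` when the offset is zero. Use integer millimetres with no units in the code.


// rung span = 365 - 2*36 = 293
// rung[k] z = 211 + k*318
translate([129, 246, 0]) cube([36, 30, 2323]);
translate([458, 246, 0]) cube([36, 30, 2323]);
translate([165, 246, 211]) cube([293, 30, 36]);
translate([165, 246, 529]) cube([293, 30, 36]);
translate([165, 246, 847]) cube([293, 30, 36]);
translate([165, 246, 1165]) cube([293, 30, 36]);
translate([165, 246, 1483]) cube([293, 30, 36]);
translate([165, 246, 1801]) cube([293, 30, 36]);
translate([165, 246, 2119]) cube([293, 30, 36]);


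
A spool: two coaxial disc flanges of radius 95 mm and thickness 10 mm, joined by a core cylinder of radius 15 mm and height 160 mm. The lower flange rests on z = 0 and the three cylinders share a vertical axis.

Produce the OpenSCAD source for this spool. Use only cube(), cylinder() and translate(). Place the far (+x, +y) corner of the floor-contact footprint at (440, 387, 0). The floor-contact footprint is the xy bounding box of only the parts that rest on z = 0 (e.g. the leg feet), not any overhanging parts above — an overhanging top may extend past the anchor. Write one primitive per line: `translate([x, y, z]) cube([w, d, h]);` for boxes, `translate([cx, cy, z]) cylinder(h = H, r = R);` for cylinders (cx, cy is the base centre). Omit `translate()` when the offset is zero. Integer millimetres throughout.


translate([345, 292, 0]) cylinder(h = 10, r = 95);
translate([345, 292, 10]) cylinder(h = 160, r = 15);
translate([345, 292, 170]) cylinder(h = 10, r = 95);


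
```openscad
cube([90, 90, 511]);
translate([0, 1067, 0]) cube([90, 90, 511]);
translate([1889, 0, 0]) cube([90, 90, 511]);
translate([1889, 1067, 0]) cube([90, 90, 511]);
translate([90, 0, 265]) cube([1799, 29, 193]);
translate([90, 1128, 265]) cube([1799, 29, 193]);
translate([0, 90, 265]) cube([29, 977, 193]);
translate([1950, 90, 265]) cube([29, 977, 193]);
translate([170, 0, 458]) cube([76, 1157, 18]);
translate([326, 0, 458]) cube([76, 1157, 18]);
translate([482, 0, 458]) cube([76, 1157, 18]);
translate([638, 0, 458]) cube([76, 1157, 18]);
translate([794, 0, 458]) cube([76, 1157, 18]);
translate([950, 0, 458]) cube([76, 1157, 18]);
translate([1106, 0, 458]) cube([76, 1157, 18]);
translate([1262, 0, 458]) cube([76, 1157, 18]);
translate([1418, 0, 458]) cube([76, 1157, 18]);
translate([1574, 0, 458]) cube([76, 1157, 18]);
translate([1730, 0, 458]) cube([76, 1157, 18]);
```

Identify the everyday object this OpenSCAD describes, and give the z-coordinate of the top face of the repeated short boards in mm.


A bed frame. The slat-top height is 476 mm.

Four posts, four rails, and a row of slats — a bed frame. Slats sit on the rails at z = 265 + 193 = 458; with slat thickness 18, the top is 476 mm.


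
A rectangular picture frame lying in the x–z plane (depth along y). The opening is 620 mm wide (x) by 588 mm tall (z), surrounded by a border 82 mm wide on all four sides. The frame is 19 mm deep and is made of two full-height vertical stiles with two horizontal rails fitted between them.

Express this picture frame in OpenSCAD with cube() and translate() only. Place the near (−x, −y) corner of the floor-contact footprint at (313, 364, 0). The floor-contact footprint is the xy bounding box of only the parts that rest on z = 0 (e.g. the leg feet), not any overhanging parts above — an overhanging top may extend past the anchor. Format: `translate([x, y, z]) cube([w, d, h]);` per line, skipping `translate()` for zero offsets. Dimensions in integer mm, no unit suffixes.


translate([313, 364, 0]) cube([82, 19, 752]);
translate([1015, 364, 0]) cube([82, 19, 752]);
translate([395, 364, 0]) cube([620, 19, 82]);
translate([395, 364, 670]) cube([620, 19, 82]);


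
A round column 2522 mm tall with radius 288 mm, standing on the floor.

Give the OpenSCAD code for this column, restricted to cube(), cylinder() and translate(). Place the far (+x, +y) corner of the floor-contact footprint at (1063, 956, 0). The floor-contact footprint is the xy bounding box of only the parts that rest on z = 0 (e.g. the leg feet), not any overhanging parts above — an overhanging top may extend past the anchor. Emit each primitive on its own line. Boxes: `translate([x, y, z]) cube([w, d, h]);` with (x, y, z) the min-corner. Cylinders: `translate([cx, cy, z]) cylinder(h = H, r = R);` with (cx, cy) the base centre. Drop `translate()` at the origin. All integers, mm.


translate([775, 668, 0]) cylinder(h = 2522, r = 288);


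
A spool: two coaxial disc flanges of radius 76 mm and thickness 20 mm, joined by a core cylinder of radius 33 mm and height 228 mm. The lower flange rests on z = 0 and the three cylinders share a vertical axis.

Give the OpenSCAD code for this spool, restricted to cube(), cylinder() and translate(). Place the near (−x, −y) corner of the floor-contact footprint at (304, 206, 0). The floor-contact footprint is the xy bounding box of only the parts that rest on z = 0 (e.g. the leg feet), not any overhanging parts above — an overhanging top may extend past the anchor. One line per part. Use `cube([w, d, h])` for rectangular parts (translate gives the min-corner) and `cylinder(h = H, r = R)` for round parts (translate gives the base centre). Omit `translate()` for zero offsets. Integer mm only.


translate([380, 282, 0]) cylinder(h = 20, r = 76);
translate([380, 282, 20]) cylinder(h = 228, r = 33);
translate([380, 282, 248]) cylinder(h = 20, r = 76);


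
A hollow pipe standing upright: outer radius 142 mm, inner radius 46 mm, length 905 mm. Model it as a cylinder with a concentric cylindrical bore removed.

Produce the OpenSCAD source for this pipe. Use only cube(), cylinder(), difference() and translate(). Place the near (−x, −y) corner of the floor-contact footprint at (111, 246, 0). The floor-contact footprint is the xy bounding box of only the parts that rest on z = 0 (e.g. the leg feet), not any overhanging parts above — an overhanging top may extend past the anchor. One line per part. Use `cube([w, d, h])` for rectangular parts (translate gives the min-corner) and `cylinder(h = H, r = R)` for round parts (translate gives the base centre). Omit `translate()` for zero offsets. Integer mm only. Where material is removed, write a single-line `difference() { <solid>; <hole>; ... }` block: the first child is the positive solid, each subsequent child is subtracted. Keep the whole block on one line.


difference() { translate([253, 388, 0]) cylinder(h = 905, r = 142); translate([253, 388, 0]) cylinder(h = 905, r = 46); }


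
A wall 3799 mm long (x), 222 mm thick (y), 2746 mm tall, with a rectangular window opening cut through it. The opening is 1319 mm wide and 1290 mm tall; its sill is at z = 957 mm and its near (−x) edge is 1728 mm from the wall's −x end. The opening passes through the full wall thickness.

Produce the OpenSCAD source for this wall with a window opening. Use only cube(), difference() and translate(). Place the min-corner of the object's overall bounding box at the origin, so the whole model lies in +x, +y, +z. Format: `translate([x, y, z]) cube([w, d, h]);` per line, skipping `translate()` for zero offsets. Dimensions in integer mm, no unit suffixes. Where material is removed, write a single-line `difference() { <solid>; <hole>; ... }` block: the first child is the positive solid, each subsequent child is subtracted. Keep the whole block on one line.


difference() { cube([3799, 222, 2746]); translate([1728, 0, 957]) cube([1319, 222, 1290]); }


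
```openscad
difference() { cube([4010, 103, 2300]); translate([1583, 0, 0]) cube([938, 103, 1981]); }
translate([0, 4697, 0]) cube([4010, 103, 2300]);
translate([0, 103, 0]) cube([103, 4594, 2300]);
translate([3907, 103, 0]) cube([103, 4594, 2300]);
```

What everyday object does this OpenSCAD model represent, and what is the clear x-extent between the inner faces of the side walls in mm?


A single room. The interior width is 3804 mm.

Four walls enclosing a rectangle with a door in the front wall — a room. Outside width 4010 minus two 103 mm walls gives 3804 mm.


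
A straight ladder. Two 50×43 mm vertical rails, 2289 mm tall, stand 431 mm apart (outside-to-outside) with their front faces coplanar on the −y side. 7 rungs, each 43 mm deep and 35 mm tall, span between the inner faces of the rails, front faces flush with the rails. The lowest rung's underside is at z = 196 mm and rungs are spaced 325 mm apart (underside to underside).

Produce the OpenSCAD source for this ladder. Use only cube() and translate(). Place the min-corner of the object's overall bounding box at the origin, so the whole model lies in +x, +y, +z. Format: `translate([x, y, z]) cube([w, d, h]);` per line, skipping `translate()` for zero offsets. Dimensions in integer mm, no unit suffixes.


cube([50, 43, 2289]);
translate([381, 0, 0]) cube([50, 43, 2289]);
translate([50, 0, 196]) cube([331, 43, 35]);
translate([50, 0, 521]) cube([331, 43, 35]);
translate([50, 0, 846]) cube([331, 43, 35]);
translate([50, 0, 1171]) cube([331, 43, 35]);
translate([50, 0, 1496]) cube([331, 43, 35]);
translate([50, 0, 1821]) cube([331, 43, 35]);
translate([50, 0, 2146]) cube([331, 43, 35]);
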